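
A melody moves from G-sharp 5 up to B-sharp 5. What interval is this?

G to B spans three letter names (G-A-B), so the interval is some kind of third.
The major third spans 4 semitones, and G#5 to B#5 is exactly 4 semitones — so this is a major third.

major third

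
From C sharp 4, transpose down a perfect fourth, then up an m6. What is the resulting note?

C#4 down a perfect fourth → G#3 (5 semitones).
G#3 up a minor sixth → E4 (8 semitones).

E 4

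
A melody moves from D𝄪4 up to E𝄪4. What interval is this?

major 2nd

D to E spans two letter names (D-E), so the interval is some kind of second.
D##4 to E##4 is 2 semitones, matching the major second exactly, so the quality is major.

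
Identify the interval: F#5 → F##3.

diminished fifteenth

Descending from F#5 to F##3 is the same interval as ascending F##3 to F#5.
F to F is the same letter name, plus 2 octaves: a fifteenth.
The perfect fifteenth is 24 semitones; here we have 23, one semitone narrower: diminished.
(Equivalently, a compound diminished octave: a diminished octave plus an octave.)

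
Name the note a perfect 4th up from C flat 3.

F flat 3

The fourth takes the letter from C up to F.
A perfect fourth spans 5 semitones, so from Cb3 the target pitch is Fb3.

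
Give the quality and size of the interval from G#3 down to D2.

augmented 11th

Descending from G#3 to D2 is the same interval as ascending D2 to G#3.
D to G spans four letter names (D-E-F-G), plus an octave — that makes it an eleventh of some quality.
D2 to G#3 spans 18 semitones — one semitone wider than the perfect eleventh (17) — giving an augmented eleventh.
(Equivalently, a compound augmented fourth: an augmented fourth plus an octave.)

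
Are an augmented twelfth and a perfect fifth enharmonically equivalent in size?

20 semitones (augmented twelfth) vs 7 semitones (perfect fifth): not equal.

No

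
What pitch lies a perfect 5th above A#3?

Five letter names up from A: E.
A perfect fifth is 7 semitones; 7 semitones up from A#3 gives E#4.

E#4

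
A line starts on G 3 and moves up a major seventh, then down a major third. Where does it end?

A major seventh up from G3 is F#4.
F#4 down a major third → D4 (4 semitones).

D 4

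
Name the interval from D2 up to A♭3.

D to A spans five letter names (D-E-F-G-A), plus an octave, so the interval is some kind of twelfth.
D2 to Ab3 spans 18 semitones — one semitone narrower than the perfect twelfth (19) — giving a diminished twelfth.
(Equivalently, a compound diminished fifth: a diminished fifth plus an octave.)

diminished 12th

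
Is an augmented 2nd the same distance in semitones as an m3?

Yes

An augmented second = 3 semitones = a minor third; enharmonically equal.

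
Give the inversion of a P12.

First reduce the compound perfect twelfth to its simple form, a perfect fifth.
The rule of nine gives the new number: 9 − 5 = 4, so a fifth becomes a fourth.
And perfect stays perfect under inversion, so we get a perfect fourth.

perfect 4th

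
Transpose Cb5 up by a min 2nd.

Dbb5

Counting two letter names up from C lands on D.
Moving 1 semitone up from Cb5 (the size of a minor second) reaches Dbb5.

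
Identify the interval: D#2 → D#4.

D to D is the same letter name, plus 2 octaves, so the interval is some kind of fifteenth.
D#2 to D#4 is 24 semitones, matching the perfect fifteenth exactly, so the quality is perfect.
(Equivalently, a compound perfect octave: a perfect octave plus an octave.)

perfect fifteenth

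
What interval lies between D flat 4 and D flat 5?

D to D is the same letter name, plus an octave: an octave.
Counting semitones, Db4→Db5 is 12, which is the perfect octave.

perfect octave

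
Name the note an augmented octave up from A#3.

A##4

For an octave the letter name doesn't change: still A, an octave up.
An augmented octave spans 13 semitones, so from A#3 the target pitch is A##4.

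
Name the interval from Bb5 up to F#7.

augmented twelfth

B to F spans five letter names (B-C-D-E-F), plus an octave: a twelfth.
A perfect twelfth would be 19 semitones; Bb5 to F#7 is 20, one semitone wider, so the interval is augmented.
(Equivalently, a compound augmented fifth: an augmented fifth plus an octave.)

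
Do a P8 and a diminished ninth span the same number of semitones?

A perfect octave spans 12 semitones, and a diminished ninth also spans 12 semitones — they're enharmonic.

Yes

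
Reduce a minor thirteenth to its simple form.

Each octave removed subtracts seven from the number: 13 − 7 = 6.
So a minor thirteenth is an octave plus a minor sixth. The quality is unchanged.

minor 6th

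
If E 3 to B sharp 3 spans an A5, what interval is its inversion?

diminished fourth

Inverted interval numbers add to nine, so a fifth pairs with a fourth (5 + 4 = 9).
The quality also flips — augmented becomes diminished — giving a diminished fourth.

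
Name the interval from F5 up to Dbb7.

F to D spans six letter names (F-G-A-B-C-D), plus an octave: a thirteenth.
F5 to Dbb7 spans 19 semitones — two semitones narrower than the major thirteenth (21) — giving a diminished thirteenth.
(Equivalently, a compound diminished sixth: a diminished sixth plus an octave.)

diminished thirteenth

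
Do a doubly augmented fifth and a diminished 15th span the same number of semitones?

A doubly augmented fifth is 9 semitones but a diminished fifteenth is 23 semitones — different sizes.

No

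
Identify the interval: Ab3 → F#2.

diminished tenth

Descending from Ab3 to F#2 is the same interval as ascending F#2 to Ab3.
F to A spans three letter names (F-G-A), plus an octave: a tenth.
A major tenth would be 16 semitones; F#2 to Ab3 is 14, two semitones narrower, so the interval is diminished.
(Equivalently, a compound diminished third: a diminished third plus an octave.)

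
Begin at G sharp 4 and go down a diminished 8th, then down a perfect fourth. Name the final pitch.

Down a diminished octave from G#4: G##3 (11 semitones down).
A perfect fourth down from G##3 is D##3.

D double-sharp 3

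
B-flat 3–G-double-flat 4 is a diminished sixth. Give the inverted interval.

Inverted interval numbers add to nine, so a sixth pairs with a third (6 + 3 = 9).
And diminished becomes augmented under inversion, so we get an augmented third.

augmented third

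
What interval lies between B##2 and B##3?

B to B is the same letter name, plus an octave: an octave.
Counting semitones, B##2→B##3 is 12, which is the perfect octave.

perfect 8th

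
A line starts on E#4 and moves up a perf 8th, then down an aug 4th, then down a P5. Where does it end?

Up a perfect octave from E#4: E#5 (12 semitones up).
An augmented fourth down from E#5 is B4.
Down a perfect fifth from B4: E4 (7 semitones down).

E4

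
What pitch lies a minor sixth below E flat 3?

Counting six letter names down from E lands on G.
Moving 8 semitones down from Eb3 (the size of a minor sixth) reaches G2.

G 2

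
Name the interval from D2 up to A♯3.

A12

D to A spans five letter names (D-E-F-G-A), plus an octave: a twelfth.
A perfect twelfth would be 19 semitones; D2 to A#3 is 20, one semitone wider, so the interval is augmented.
(Equivalently, a compound augmented fifth: an augmented fifth plus an octave.)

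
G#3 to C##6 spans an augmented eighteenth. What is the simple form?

Take out 2 octaves (14 from the number): 18 − 14 = 4.
So an augmented eighteenth is 2 octaves plus an augmented fourth. The quality is unchanged.

augmented fourth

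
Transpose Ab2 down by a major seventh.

Bbb1

The seventh takes the letter from A down to B.
A major seventh spans 11 semitones, so from Ab2 the target pitch is Bbb1.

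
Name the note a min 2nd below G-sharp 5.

Two letter names down from G: F.
A minor second is 1 semitone; 1 semitone down from G#5 gives F##5.

F-double-sharp 5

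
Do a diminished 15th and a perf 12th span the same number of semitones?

A diminished fifteenth is 23 semitones but a perfect twelfth is 19 semitones — different sizes.

No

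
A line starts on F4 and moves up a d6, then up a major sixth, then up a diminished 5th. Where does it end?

F4 up a diminished sixth → Dbb5 (7 semitones).
Up a major sixth from Dbb5: Bbb5 (9 semitones up).
Up a diminished fifth from Bbb5: Fbb6 (6 semitones up).

Fbb6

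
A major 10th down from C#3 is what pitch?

A1

The tenth's letter: C down three letter names plus an octave → A.
A major tenth spans 16 semitones, so from C#3 the target pitch is A1.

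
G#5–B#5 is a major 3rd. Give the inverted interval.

The rule of nine gives the new number: 9 − 3 = 6, so a third becomes a sixth.
And major becomes minor under inversion, so we get a minor sixth.

minor sixth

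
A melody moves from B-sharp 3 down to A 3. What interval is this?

Descending from B#3 to A3 is the same interval as ascending A3 to B#3.
A to B spans two letter names (A-B) — that makes it a second of some quality.
The major second is 2 semitones; here we have 3, one semitone wider: augmented.

augmented second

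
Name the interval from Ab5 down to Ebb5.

augmented 4th

Descending from Ab5 to Ebb5 is the same interval as ascending Ebb5 to Ab5.
E to A spans four letter names (E-F-G-A) — that makes it a fourth of some quality.
A perfect fourth would be 5 semitones; Ebb5 to Ab5 is 6, one semitone wider, so the interval is augmented.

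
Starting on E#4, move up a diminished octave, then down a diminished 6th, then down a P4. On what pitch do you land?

Up a diminished octave from E#4: E5 (11 semitones up).
Down a diminished sixth from E5: G##4 (7 semitones down).
Down a perfect fourth from G##4: D##4 (5 semitones down).

D##4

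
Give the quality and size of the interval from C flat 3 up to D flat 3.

C to D spans two letter names (C-D): a second.
Counting semitones, Cb3→Db3 is 2, which is the major second.

major second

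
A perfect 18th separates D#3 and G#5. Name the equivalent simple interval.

Subtracting seven from the interval number removes an octave: 18 − 14 = 4.
That makes a perfect eighteenth a compound perfect fourth — 2 octaves plus a perfect fourth.

perfect 4th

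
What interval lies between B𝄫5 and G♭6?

major sixth

B to G spans six letter names (B-C-D-E-F-G), so the interval is some kind of sixth.
Bbb5 to Gb6 is 9 semitones, matching the major sixth exactly, so the quality is major.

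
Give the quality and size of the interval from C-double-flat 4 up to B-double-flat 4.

C to B spans seven letter names (C-D-E-F-G-A-B) — that makes it a seventh of some quality.
The major seventh spans 11 semitones, and Cbb4 to Bbb4 is exactly 11 semitones — so this is a major seventh.

M7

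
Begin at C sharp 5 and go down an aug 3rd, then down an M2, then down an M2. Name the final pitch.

An augmented third down from C#5 is Ab4.
Down a major second from Ab4: Gb4 (2 semitones down).
A major second down from Gb4 is Fb4.

F flat 4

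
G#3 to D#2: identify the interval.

Descending from G#3 to D#2 is the same interval as ascending D#2 to G#3.
D to G spans four letter names (D-E-F-G), plus an octave: an eleventh.
D#2 to G#3 is 17 semitones, matching the perfect eleventh exactly, so the quality is perfect.
(Equivalently, a compound perfect fourth: a perfect fourth plus an octave.)

perfect eleventh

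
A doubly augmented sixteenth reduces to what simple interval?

Subtracting seven from the interval number removes an octave: 16 − 14 = 2.
So a doubly augmented sixteenth is 2 octaves plus a doubly augmented second. The quality is unchanged.

doubly augmented 2nd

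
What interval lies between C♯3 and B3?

minor seventh

C to B spans seven letter names (C-D-E-F-G-A-B) — that makes it a seventh of some quality.
A major seventh would be 11 semitones, but C#3 to B3 is 10 — one semitone narrower, making it a minor seventh.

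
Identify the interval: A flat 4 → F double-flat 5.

A to F spans six letter names (A-B-C-D-E-F), so the interval is some kind of sixth.
The major sixth is 9 semitones; here we have 7, two semitones narrower: diminished.

diminished sixth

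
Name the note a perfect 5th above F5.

Five letter names up from F: C.
A perfect fifth spans 7 semitones, so from F5 the target pitch is C6.

C6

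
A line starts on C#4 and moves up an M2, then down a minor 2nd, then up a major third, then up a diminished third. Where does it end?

A major second up from C#4 is D#4.
Down a minor second from D#4: C##4 (1 semitone down).
C##4 up a major third → E##4 (4 semitones).
Up a diminished third from E##4: G#4 (2 semitones up).

G#4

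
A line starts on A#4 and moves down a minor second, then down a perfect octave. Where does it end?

G##3

Down a minor second from A#4: G##4 (1 semitone down).
Down a perfect octave from G##4: G##3 (12 semitones down).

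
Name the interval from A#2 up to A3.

d8

A to A is the same letter name, plus an octave — that makes it an octave of some quality.
A perfect octave would be 12 semitones; A#2 to A3 is 11, one semitone narrower, so the interval is diminished.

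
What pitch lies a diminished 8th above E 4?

E flat 5

For an octave the letter name doesn't change: still E, an octave up.
A diminished octave spans 11 semitones, so from E4 the target pitch is Eb5.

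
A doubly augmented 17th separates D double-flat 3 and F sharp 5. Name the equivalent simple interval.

doubly augmented 3rd

Subtracting seven from the interval number removes an octave: 17 − 14 = 3.
Quality carries through unchanged, so the simple form is a doubly augmented third.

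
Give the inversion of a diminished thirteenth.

A3

First reduce the compound diminished thirteenth to its simple form, a diminished sixth.
Interval numbers invert to sum to nine: 6 + 3 = 9, so a sixth inverts to a third.
And diminished becomes augmented under inversion, so we get an augmented third.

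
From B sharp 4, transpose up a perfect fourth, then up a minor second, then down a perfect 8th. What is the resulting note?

F sharp 4

B#4 up a perfect fourth → E#5 (5 semitones).
E#5 up a minor second → F#5 (1 semitone).
Down a perfect octave from F#5: F#4 (12 semitones down).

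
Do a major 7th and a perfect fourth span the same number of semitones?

A major seventh spans 11 semitones; a perfect fourth spans 5 semitones. They differ by 6.

No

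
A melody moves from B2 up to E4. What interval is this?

B to E spans four letter names (B-C-D-E), plus an octave — that makes it an eleventh of some quality.
Counting semitones, B2→E4 is 17, which is the perfect eleventh.
(Equivalently, a compound perfect fourth: a perfect fourth plus an octave.)

perfect 11th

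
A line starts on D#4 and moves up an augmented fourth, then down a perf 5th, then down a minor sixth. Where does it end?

Up an augmented fourth from D#4: G##4 (6 semitones up).
G##4 down a perfect fifth → C##4 (7 semitones).
C##4 down a minor sixth → E##3 (8 semitones).

E##3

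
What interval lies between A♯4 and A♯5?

A to A is the same letter name, plus an octave — that makes it an octave of some quality.
The perfect octave spans 12 semitones, and A#4 to A#5 is exactly 12 semitones — so this is a perfect octave.

perfect 8th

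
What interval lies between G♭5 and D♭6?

G to D spans five letter names (G-A-B-C-D), so the interval is some kind of fifth.
The perfect fifth spans 7 semitones, and Gb5 to Db6 is exactly 7 semitones — so this is a perfect fifth.

perfect 5th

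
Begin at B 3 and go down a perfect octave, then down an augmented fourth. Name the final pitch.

A perfect octave down from B3 is B2.
An augmented fourth down from B2 is F2.

F 2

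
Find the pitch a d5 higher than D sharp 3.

The fifth takes the letter from D up to A.
Moving 6 semitones up from D#3 (the size of a diminished fifth) reaches A3.

A 3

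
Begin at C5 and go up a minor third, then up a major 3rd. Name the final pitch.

G5

C5 up a minor third → Eb5 (3 semitones).
A major third up from Eb5 is G5.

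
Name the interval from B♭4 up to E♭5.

B to E spans four letter names (B-C-D-E) — that makes it a fourth of some quality.
Counting semitones, Bb4→Eb5 is 5, which is the perfect fourth.

perfect fourth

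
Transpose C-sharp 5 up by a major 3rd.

E-sharp 5

Counting three letter names up from C lands on E.
A major third is 4 semitones; 4 semitones up from C#5 gives E#5.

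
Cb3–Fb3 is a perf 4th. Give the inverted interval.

The rule of nine gives the new number: 9 − 4 = 5, so a fourth becomes a fifth.
And perfect stays perfect under inversion, so we get a perfect fifth.

perfect fifth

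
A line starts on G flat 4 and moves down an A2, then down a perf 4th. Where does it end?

An augmented second down from Gb4 is Fbb4.
A perfect fourth down from Fbb4 is Cbb4.

C double-flat 4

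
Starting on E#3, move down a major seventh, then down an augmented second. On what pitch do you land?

E#3 down a major seventh → F#2 (11 semitones).
F#2 down an augmented second → Eb2 (3 semitones).

Eb2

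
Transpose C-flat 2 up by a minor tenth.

The tenth's letter: C up three letter names plus an octave → E.
Moving 15 semitones up from Cb2 (the size of a minor tenth) reaches Ebb3.

E-double-flat 3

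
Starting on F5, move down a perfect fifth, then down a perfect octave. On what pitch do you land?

Down a perfect fifth from F5: Bb4 (7 semitones down).
Down a perfect octave from Bb4: Bb3 (12 semitones down).

Bb3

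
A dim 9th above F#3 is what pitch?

Gb4

Two letters up from F (plus an octave) reaches G.
A diminished ninth is 12 semitones; 12 semitones up from F#3 gives Gb4.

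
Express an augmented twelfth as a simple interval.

Each octave removed subtracts seven from the number: 12 − 7 = 5.
So an augmented twelfth is an octave plus an augmented fifth. The quality is unchanged.

A5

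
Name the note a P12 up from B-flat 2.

F 4

Counting five letter names plus an octave up from B lands on F.
A perfect twelfth spans 19 semitones, so from Bb2 the target pitch is F4.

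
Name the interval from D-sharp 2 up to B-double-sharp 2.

D to B spans six letter names (D-E-F-G-A-B): a sixth.
A major sixth would be 9 semitones; D#2 to B##2 is 10, one semitone wider, so the interval is augmented.

augmented sixth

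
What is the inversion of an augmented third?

d6

Inverted interval numbers add to nine, so a third pairs with a sixth (3 + 6 = 9).
Quality inverts too: augmented becomes diminished. That makes the inversion a diminished sixth.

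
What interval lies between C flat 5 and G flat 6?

perfect twelfth

C to G spans five letter names (C-D-E-F-G), plus an octave: a twelfth.
Counting semitones, Cb5→Gb6 is 19, which is the perfect twelfth.
(Equivalently, a compound perfect fifth: a perfect fifth plus an octave.)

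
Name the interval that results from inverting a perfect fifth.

Inverted interval numbers add to nine, so a fifth pairs with a fourth (5 + 4 = 9).
The quality also flips — perfect stays perfect — giving a perfect fourth.

P4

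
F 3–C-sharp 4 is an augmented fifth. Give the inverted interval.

Inverted interval numbers add to nine, so a fifth pairs with a fourth (5 + 4 = 9).
The quality also flips — augmented becomes diminished — giving a diminished fourth.

diminished 4th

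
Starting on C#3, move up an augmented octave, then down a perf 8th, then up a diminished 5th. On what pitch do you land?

C#3 up an augmented octave → C##4 (13 semitones).
Down a perfect octave from C##4: C##3 (12 semitones down).
A diminished fifth up from C##3 is G#3.

G#3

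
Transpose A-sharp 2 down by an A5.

D 2

The fifth takes the letter from A down to D.
An augmented fifth is 8 semitones; 8 semitones down from A#2 gives D2.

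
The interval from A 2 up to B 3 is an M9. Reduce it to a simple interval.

M2

Take out an octave (7 from the number): 9 − 7 = 2.
Quality carries through unchanged, so the simple form is a major second.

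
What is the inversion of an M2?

The rule of nine gives the new number: 9 − 2 = 7, so a second becomes a seventh.
The quality also flips — major becomes minor — giving a minor seventh.

m7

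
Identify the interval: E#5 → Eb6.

E to E is the same letter name, plus an octave — that makes it an octave of some quality.
E#5 to Eb6 spans 10 semitones — two semitones narrower than the perfect octave (12) — giving a doubly diminished octave.

dd8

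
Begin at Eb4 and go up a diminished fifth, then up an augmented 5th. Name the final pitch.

F5

A diminished fifth up from Eb4 is Bbb4.
Bbb4 up an augmented fifth → F5 (8 semitones).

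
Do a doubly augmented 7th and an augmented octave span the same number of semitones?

Yes

Both span 13 semitones: a doubly augmented seventh and an augmented octave are the same chromatic distance.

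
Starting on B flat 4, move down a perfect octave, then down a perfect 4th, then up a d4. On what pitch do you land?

Down a perfect octave from Bb4: Bb3 (12 semitones down).
A perfect fourth down from Bb3 is F3.
F3 up a diminished fourth → Bbb3 (4 semitones).

B double-flat 3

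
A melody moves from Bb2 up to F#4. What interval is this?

B to F spans five letter names (B-C-D-E-F), plus an octave, so the interval is some kind of twelfth.
The perfect twelfth is 19 semitones; here we have 20, one semitone wider: augmented.
(Equivalently, a compound augmented fifth: an augmented fifth plus an octave.)

augmented twelfth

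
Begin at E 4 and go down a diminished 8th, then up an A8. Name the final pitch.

Down a diminished octave from E4: E#3 (11 semitones down).
Up an augmented octave from E#3: E##4 (13 semitones up).

E double-sharp 4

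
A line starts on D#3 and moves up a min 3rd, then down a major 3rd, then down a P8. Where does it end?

D2

Up a minor third from D#3: F#3 (3 semitones up).
F#3 down a major third → D3 (4 semitones).
A perfect octave down from D3 is D2.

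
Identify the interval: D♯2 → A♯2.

D to A spans five letter names (D-E-F-G-A) — that makes it a fifth of some quality.
Counting semitones, D#2→A#2 is 7, which is the perfect fifth.

P5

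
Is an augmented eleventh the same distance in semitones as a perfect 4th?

No

An augmented eleventh is 18 semitones but a perfect fourth is 5 semitones — different sizes.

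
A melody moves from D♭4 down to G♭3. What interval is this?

Descending from Db4 to Gb3 is the same interval as ascending Gb3 to Db4.
G to D spans five letter names (G-A-B-C-D) — that makes it a fifth of some quality.
The perfect fifth spans 7 semitones, and Gb3 to Db4 is exactly 7 semitones — so this is a perfect fifth.

perfect fifth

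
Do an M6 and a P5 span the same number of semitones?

A major sixth spans 9 semitones; a perfect fifth spans 7 semitones. They differ by 2.

No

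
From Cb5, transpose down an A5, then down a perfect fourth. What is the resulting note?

Down an augmented fifth from Cb5: Fbb4 (8 semitones down).
A perfect fourth down from Fbb4 is Cbb4.

Cbb4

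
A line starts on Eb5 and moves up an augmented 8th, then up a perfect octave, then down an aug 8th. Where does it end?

Eb6

Up an augmented octave from Eb5: E6 (13 semitones up).
A perfect octave up from E6 is E7.
Down an augmented octave from E7: Eb6 (13 semitones down).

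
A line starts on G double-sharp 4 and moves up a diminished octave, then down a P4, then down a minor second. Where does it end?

C double-sharp 5

G##4 up a diminished octave → G#5 (11 semitones).
G#5 down a perfect fourth → D#5 (5 semitones).
A minor second down from D#5 is C##5.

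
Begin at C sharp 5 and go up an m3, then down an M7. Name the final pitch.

Up a minor third from C#5: E5 (3 semitones up).
E5 down a major seventh → F4 (11 semitones).

F 4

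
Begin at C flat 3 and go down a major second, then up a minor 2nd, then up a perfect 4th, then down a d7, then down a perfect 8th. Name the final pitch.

Cb3 down a major second → Bbb2 (2 semitones).
Bbb2 up a minor second → Cbb3 (1 semitone).
Up a perfect fourth from Cbb3: Fbb3 (5 semitones up).
Fbb3 down a diminished seventh → Gb2 (9 semitones).
A perfect octave down from Gb2 is Gb1.

G flat 1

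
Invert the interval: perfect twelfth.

First reduce the compound perfect twelfth to its simple form, a perfect fifth.
Interval numbers invert to sum to nine: 5 + 4 = 9, so a fifth inverts to a fourth.
Quality inverts too: perfect stays perfect. That makes the inversion a perfect fourth.

perfect 4th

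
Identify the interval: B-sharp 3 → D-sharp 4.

B to D spans three letter names (B-C-D), so the interval is some kind of third.
A major third would be 4 semitones, but B#3 to D#4 is 3 — one semitone narrower, making it a minor third.

minor third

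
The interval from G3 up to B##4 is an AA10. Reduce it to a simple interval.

doubly augmented 3rd

Each octave removed subtracts seven from the number: 10 − 7 = 3.
So a doubly augmented tenth is an octave plus a doubly augmented third. The quality is unchanged.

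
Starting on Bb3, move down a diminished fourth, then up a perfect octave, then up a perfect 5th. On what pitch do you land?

A diminished fourth down from Bb3 is F#3.
A perfect octave up from F#3 is F#4.
F#4 up a perfect fifth → C#5 (7 semitones).

C#5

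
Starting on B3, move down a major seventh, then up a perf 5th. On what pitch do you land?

G3

Down a major seventh from B3: C3 (11 semitones down).
C3 up a perfect fifth → G3 (7 semitones).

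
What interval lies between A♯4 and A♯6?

perfect fifteenth

A to A is the same letter name, plus 2 octaves, so the interval is some kind of fifteenth.
The perfect fifteenth spans 24 semitones, and A#4 to A#6 is exactly 24 semitones — so this is a perfect fifteenth.
(Equivalently, a compound perfect octave: a perfect octave plus an octave.)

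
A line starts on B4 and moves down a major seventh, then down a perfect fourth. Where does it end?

B4 down a major seventh → C4 (11 semitones).
A perfect fourth down from C4 is G3.

G3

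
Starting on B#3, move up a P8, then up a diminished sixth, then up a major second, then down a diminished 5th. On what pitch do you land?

Up a perfect octave from B#3: B#4 (12 semitones up).
B#4 up a diminished sixth → G5 (7 semitones).
A major second up from G5 is A5.
A5 down a diminished fifth → D#5 (6 semitones).

D#5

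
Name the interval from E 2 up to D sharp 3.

major seventh

E to D spans seven letter names (E-F-G-A-B-C-D), so the interval is some kind of seventh.
Counting semitones, E2→D#3 is 11, which is the major seventh.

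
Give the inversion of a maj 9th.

First reduce the compound major ninth to its simple form, a major second.
The rule of nine gives the new number: 9 − 2 = 7, so a second becomes a seventh.
Quality inverts too: major becomes minor. That makes the inversion a minor seventh.

m7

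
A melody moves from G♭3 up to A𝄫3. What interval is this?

m2

G to A spans two letter names (G-A), so the interval is some kind of second.
At 1 semitone, Gb3→Abb3 falls one short of a major second: minor.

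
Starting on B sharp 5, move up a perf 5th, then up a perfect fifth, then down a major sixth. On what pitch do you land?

A perfect fifth up from B#5 is F##6.
Up a perfect fifth from F##6: C##7 (7 semitones up).
C##7 down a major sixth → E#6 (9 semitones).

E sharp 6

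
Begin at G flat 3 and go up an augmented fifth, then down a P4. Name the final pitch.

An augmented fifth up from Gb3 is D4.
D4 down a perfect fourth → A3 (5 semitones).

A 3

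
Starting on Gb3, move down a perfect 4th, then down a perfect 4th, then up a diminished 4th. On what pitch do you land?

Gb3 down a perfect fourth → Db3 (5 semitones).
Db3 down a perfect fourth → Ab2 (5 semitones).
Ab2 up a diminished fourth → Dbb3 (4 semitones).

Dbb3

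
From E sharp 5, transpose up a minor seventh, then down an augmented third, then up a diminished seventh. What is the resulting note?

Up a minor seventh from E#5: D#6 (10 semitones up).
D#6 down an augmented third → Bb5 (5 semitones).
Bb5 up a diminished seventh → Abb6 (9 semitones).

A double-flat 6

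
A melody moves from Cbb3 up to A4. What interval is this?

C to A spans six letter names (C-D-E-F-G-A), plus an octave: a thirteenth.
Cbb3 to A4 spans 23 semitones — two semitones wider than the major thirteenth (21) — giving a doubly augmented thirteenth.
(Equivalently, a compound doubly augmented sixth: a doubly augmented sixth plus an octave.)

AA13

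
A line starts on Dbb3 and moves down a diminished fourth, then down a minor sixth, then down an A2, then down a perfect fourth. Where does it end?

A diminished fourth down from Dbb3 is Ab2.
Ab2 down a minor sixth → C2 (8 semitones).
C2 down an augmented second → Bbb1 (3 semitones).
Down a perfect fourth from Bbb1: Fb1 (5 semitones down).

Fb1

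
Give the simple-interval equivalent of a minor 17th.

minor 3rd

Take out 2 octaves (14 from the number): 17 − 14 = 3.
So a minor seventeenth is 2 octaves plus a minor third. The quality is unchanged.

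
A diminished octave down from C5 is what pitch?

C#4

The letter stays C (same as the start), shifted an octave down.
A diminished octave spans 11 semitones, so from C5 the target pitch is C#4.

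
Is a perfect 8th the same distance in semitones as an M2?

No

12 semitones (perfect octave) vs 2 semitones (major second): not equal.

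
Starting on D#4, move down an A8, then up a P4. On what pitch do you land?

G3

Down an augmented octave from D#4: D3 (13 semitones down).
Up a perfect fourth from D3: G3 (5 semitones up).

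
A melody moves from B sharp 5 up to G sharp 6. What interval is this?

B to G spans six letter names (B-C-D-E-F-G): a sixth.
B#5 to G#6 is 8 semitones, a half step short of the major sixth (9), so this is minor.

minor 6th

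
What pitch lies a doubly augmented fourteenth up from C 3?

Seven letters up from C (plus an octave) reaches B.
A doubly augmented fourteenth is 25 semitones; 25 semitones up from C3 gives B##4.

B double-sharp 4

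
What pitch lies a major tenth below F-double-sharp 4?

D-sharp 3

Three letters down from F (plus an octave) reaches D.
A major tenth spans 16 semitones, so from F##4 the target pitch is D#3.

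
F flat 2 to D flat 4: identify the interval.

F to D spans six letter names (F-G-A-B-C-D), plus an octave — that makes it a thirteenth of some quality.
Counting semitones, Fb2→Db4 is 21, which is the major thirteenth.
(Equivalently, a compound major sixth: a major sixth plus an octave.)

M13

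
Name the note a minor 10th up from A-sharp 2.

Counting three letter names plus an octave up from A lands on C.
A minor tenth is 15 semitones; 15 semitones up from A#2 gives C#4.

C-sharp 4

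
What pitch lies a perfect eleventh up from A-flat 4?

D-flat 6

The eleventh's letter: A up four letter names plus an octave → D.
Moving 17 semitones up from Ab4 (the size of a perfect eleventh) reaches Db6.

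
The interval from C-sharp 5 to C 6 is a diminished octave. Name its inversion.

augmented 1st

Inverted interval numbers add to nine, so an octave pairs with a unison (8 + 1 = 9).
Quality inverts too: diminished becomes augmented. That makes the inversion an augmented unison.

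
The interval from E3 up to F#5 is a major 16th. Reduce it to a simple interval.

Take out 2 octaves (14 from the number): 16 − 14 = 2.
That makes a major sixteenth a compound major second — 2 octaves plus a major second.

M2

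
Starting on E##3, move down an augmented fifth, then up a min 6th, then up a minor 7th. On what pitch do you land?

E4

An augmented fifth down from E##3 is A#2.
A#2 up a minor sixth → F#3 (8 semitones).
Up a minor seventh from F#3: E4 (10 semitones up).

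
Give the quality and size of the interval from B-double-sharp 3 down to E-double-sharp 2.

Descending from B##3 to E##2 is the same interval as ascending E##2 to B##3.
E to B spans five letter names (E-F-G-A-B), plus an octave — that makes it a twelfth of some quality.
The perfect twelfth spans 19 semitones, and E##2 to B##3 is exactly 19 semitones — so this is a perfect twelfth.
(Equivalently, a compound perfect fifth: a perfect fifth plus an octave.)

perfect twelfth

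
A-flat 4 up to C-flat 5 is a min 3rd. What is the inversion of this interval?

major 6th

Inverted interval numbers add to nine, so a third pairs with a sixth (3 + 6 = 9).
And minor becomes major under inversion, so we get a major sixth.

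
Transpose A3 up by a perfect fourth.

Counting four letter names up from A lands on D.
A perfect fourth is 5 semitones; 5 semitones up from A3 gives D4.

D4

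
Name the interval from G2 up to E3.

major sixth

G to E spans six letter names (G-A-B-C-D-E), so the interval is some kind of sixth.
G2 to E3 is 9 semitones, matching the major sixth exactly, so the quality is major.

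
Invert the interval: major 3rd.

Interval numbers invert to sum to nine: 3 + 6 = 9, so a third inverts to a sixth.
Quality inverts too: major becomes minor. That makes the inversion a minor sixth.

m6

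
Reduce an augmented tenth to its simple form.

augmented third

Each octave removed subtracts seven from the number: 10 − 7 = 3.
So an augmented tenth is an octave plus an augmented third. The quality is unchanged.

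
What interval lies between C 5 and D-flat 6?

C to D spans two letter names (C-D), plus an octave: a ninth.
At 13 semitones, C5→Db6 falls one short of a major ninth: minor.
(Equivalently, a compound minor second: a minor second plus an octave.)

minor 9th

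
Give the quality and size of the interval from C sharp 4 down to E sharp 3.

Descending from C#4 to E#3 is the same interval as ascending E#3 to C#4.
E to C spans six letter names (E-F-G-A-B-C): a sixth.
E#3 to C#4 is 8 semitones, a half step short of the major sixth (9), so this is minor.

minor 6th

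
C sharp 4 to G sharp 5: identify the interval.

C to G spans five letter names (C-D-E-F-G), plus an octave, so the interval is some kind of twelfth.
Counting semitones, C#4→G#5 is 19, which is the perfect twelfth.
(Equivalently, a compound perfect fifth: a perfect fifth plus an octave.)

P12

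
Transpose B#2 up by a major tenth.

D##4

Three letters up from B (plus an octave) reaches D.
A major tenth is 16 semitones; 16 semitones up from B#2 gives D##4.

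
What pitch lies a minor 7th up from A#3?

Counting seven letter names up from A lands on G.
A minor seventh is 10 semitones; 10 semitones up from A#3 gives G#4.

G#4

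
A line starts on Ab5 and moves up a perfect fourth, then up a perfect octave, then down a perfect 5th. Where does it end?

Gb6

A perfect fourth up from Ab5 is Db6.
A perfect octave up from Db6 is Db7.
Down a perfect fifth from Db7: Gb6 (7 semitones down).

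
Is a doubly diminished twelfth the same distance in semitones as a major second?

No

A doubly diminished twelfth is 17 semitones but a major second is 2 semitones — different sizes.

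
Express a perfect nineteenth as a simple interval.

Subtracting seven from the interval number removes an octave: 19 − 14 = 5.
So a perfect nineteenth is 2 octaves plus a perfect fifth. The quality is unchanged.

P5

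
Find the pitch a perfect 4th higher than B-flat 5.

Four letter names up from B: E.
A perfect fourth spans 5 semitones, so from Bb5 the target pitch is Eb6.

E-flat 6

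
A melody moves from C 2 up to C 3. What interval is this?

perfect 8th

C to C is the same letter name, plus an octave: an octave.
C2 to C3 is 12 semitones, matching the perfect octave exactly, so the quality is perfect.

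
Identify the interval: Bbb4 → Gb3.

m10

Descending from Bbb4 to Gb3 is the same interval as ascending Gb3 to Bbb4.
G to B spans three letter names (G-A-B), plus an octave, so the interval is some kind of tenth.
Gb3 to Bbb4 is 15 semitones, a half step short of the major tenth (16), so this is minor.
(Equivalently, a compound minor third: a minor third plus an octave.)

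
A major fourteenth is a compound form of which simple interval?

Each octave removed subtracts seven from the number: 14 − 7 = 7.
Quality carries through unchanged, so the simple form is a major seventh.

major seventh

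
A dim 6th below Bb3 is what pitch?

D#3

Counting six letter names down from B lands on D.
A diminished sixth spans 7 semitones, so from Bb3 the target pitch is D#3.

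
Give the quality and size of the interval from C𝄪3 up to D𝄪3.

C to D spans two letter names (C-D) — that makes it a second of some quality.
Counting semitones, C##3→D##3 is 2, which is the major second.

major second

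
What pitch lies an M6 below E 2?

G 1

Six letter names down from E: G.
A major sixth is 9 semitones; 9 semitones down from E2 gives G1.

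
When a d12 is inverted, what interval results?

augmented fourth

First reduce the compound diminished twelfth to its simple form, a diminished fifth.
Interval numbers invert to sum to nine: 5 + 4 = 9, so a fifth inverts to a fourth.
Quality inverts too: diminished becomes augmented. That makes the inversion an augmented fourth.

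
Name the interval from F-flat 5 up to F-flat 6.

perfect octave

F to F is the same letter name, plus an octave: an octave.
Counting semitones, Fb5→Fb6 is 12, which is the perfect octave.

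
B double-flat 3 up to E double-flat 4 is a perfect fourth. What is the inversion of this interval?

Interval numbers invert to sum to nine: 4 + 5 = 9, so a fourth inverts to a fifth.
Quality inverts too: perfect stays perfect. That makes the inversion a perfect fifth.

perfect fifth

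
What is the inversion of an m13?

major 3rd

First reduce the compound minor thirteenth to its simple form, a minor sixth.
Interval numbers invert to sum to nine: 6 + 3 = 9, so a sixth inverts to a third.
The quality also flips — minor becomes major — giving a major third.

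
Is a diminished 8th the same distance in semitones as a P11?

A diminished octave is 11 semitones but a perfect eleventh is 17 semitones — different sizes.

No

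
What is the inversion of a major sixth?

Interval numbers invert to sum to nine: 6 + 3 = 9, so a sixth inverts to a third.
And major becomes minor under inversion, so we get a minor third.

minor 3rd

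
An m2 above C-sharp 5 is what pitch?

D 5

The second takes the letter from C up to D.
A minor second spans 1 semitone, so from C#5 the target pitch is D5.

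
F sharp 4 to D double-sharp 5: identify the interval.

F to D spans six letter names (F-G-A-B-C-D): a sixth.
F#4 to D##5 spans 10 semitones — one semitone wider than the major sixth (9) — giving an augmented sixth.

augmented sixth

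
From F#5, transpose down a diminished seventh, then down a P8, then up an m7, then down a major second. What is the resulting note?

E#4

F#5 down a diminished seventh → G##4 (9 semitones).
A perfect octave down from G##4 is G##3.
G##3 up a minor seventh → F##4 (10 semitones).
F##4 down a major second → E#4 (2 semitones).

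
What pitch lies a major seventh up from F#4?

E#5

Seven letter names up from F: E.
A major seventh is 11 semitones; 11 semitones up from F#4 gives E#5.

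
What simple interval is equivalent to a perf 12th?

Take out an octave (7 from the number): 12 − 7 = 5.
Quality carries through unchanged, so the simple form is a perfect fifth.

P5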